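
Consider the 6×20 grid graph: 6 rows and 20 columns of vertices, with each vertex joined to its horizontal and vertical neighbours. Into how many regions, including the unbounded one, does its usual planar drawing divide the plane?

The grid has V = 6·20 = 120 vertices and E = 6·19 + 20·5 = 214 edges.
F = 2 − V + E = 2 − 120 + 214 = 96.

96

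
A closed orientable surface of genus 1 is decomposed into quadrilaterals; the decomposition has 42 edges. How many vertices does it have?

χ = 2 − 2·1 = 0, and every face is a square so 4F = 2E.
F = 2E/4 = 21. Then V = 0 + E − F = 0 + 42 − 21 = 21.

21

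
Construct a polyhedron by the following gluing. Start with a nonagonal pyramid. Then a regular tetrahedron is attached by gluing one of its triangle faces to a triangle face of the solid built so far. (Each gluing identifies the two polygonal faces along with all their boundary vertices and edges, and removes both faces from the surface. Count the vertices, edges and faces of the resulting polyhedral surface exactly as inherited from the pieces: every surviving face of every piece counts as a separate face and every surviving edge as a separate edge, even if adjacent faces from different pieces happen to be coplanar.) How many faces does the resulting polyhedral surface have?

A nonagonal pyramid: V=10, E=18, F=10.
Attach a regular tetrahedron (V=4, E=6, F=4) along a 3-gon: merge 3 vertices and 3 edges, delete both glued faces → V=11, E=21, F=12.
Check: V − E + F = 11 − 21 + 12 = 2.

12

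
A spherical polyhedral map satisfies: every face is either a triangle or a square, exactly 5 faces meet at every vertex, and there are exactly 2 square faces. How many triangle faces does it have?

24

Let x be the number of triangles; then F = 2 + x.
Edge–face incidences: 2E = 4·2 + 3·x = 8 + 3x.
Every vertex has degree 5, so 5V = 2E.
Euler: V − E + F = 2 ⇒ (2E)/5 − E + (2 + x) = 2.
Multiply by 10: 2·(2E) − 5·(2E) + 10·(2 + x) = 20, i.e. 20 + 10x − 3·(8 + 3x) = 20.
Collecting terms: x − 4 = 20, so x = 24.
Then 2E = 8 + 3·24 = 80, so E = 40, V = 2E/5 = 16, F = 2 + 24 = 26.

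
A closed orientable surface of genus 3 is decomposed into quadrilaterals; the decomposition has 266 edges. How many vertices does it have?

129

χ = 2 − 2·3 = -4, and every face is a square so 4F = 2E.
F = 2E/4 = 133. Then V = -4 + E − F = -4 + 266 − 133 = 129.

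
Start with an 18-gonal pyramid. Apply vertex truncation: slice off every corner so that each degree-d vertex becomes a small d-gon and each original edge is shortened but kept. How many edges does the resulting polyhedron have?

108

The base solid has V = 19, E = 36, F = 19.
Truncation replaces each original edge-end by a new vertex, so V′ = 2E = 72.
Each original edge survives, and each old vertex of degree d contributes d new edges; summing degrees gives Σd = 2E, so E′ = E + 2E = 3E = 108.
Each original face survives and each original vertex becomes one new face: F′ = F + V = 38.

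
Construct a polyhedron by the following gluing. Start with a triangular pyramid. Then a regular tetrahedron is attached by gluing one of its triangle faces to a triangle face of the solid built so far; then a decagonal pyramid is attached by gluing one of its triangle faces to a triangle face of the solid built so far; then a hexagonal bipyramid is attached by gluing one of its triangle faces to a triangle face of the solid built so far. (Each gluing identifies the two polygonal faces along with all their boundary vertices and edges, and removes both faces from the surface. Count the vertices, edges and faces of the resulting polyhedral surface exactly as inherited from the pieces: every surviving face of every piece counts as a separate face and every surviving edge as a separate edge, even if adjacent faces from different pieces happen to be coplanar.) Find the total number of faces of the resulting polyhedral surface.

A triangular pyramid: V=4, E=6, F=4.
Attach a regular tetrahedron (V=4, E=6, F=4) along a 3-gon: merge 3 vertices and 3 edges, delete both glued faces → V=5, E=9, F=6.
Attach a decagonal pyramid (V=11, E=20, F=11) along a 3-gon: merge 3 vertices and 3 edges, delete both glued faces → V=13, E=26, F=15.
Attach a hexagonal bipyramid (V=8, E=18, F=12) along a 3-gon: merge 3 vertices and 3 edges, delete both glued faces → V=18, E=41, F=25.
Check: V − E + F = 18 − 41 + 25 = 2.

25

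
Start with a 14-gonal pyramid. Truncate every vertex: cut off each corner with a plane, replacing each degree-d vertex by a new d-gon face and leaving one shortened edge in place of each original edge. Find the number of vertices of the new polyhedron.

56

The base solid has V = 15, E = 28, F = 15.
Truncation replaces each original edge-end by a new vertex, so V′ = 2E = 56.
Each original edge survives, and each old vertex of degree d contributes d new edges; summing degrees gives Σd = 2E, so E′ = E + 2E = 3E = 84.
Each original face survives and each original vertex becomes one new face: F′ = F + V = 30.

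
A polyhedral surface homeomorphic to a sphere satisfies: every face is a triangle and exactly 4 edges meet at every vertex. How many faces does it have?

Each face has 3 edges and each edge borders two faces, so 2E = 3F.
Each vertex has degree 4, so 4V = 2E and hence V = 3F/4.
Euler: V − E + F = 2 ⇒ (3F/4) − (3F/2) + F = 2.
Multiply by 8: (6 − 12 + 8)F = 16, i.e. 2F = 16.
So F = 8, E = 3·8/2 = 12, V = 3·8/4 = 6.

8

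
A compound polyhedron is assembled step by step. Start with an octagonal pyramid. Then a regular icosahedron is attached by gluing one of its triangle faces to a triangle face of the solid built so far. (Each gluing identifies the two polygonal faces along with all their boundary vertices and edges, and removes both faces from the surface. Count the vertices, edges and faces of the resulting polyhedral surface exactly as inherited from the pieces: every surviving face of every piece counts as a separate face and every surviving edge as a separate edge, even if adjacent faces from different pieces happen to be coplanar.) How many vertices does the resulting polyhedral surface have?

18

An octagonal pyramid: V=9, E=16, F=9.
Attach a regular icosahedron (V=12, E=30, F=20) along a 3-gon: merge 3 vertices and 3 edges, delete both glued faces → V=18, E=43, F=27.
Check: V − E + F = 18 − 43 + 27 = 2.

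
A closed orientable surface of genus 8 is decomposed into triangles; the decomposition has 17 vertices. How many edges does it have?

93

χ = 2 − 2·8 = -14, and every face is a triangle so 3F = 2E.
V − E + F = -14 with E = 3F/2 gives 17 − (3/2 − 1)·F = -14, so F = 62 and E = 93.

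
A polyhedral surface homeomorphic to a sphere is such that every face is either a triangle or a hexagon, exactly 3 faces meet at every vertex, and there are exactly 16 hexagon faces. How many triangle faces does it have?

Let x be the number of triangles; then F = 16 + x.
Edge–face incidences: 2E = 6·16 + 3·x = 96 + 3x.
Every vertex has degree 3, so 3V = 2E.
Euler: V − E + F = 2 ⇒ (2E)/3 − E + (16 + x) = 2.
Multiply by 6: 2·(2E) − 3·(2E) + 6·(16 + x) = 12, i.e. 96 + 6x − (96 + 3x) = 12.
Collecting terms: 3x = 12, so x = 4.
Then 2E = 96 + 3·4 = 108, so E = 54, V = 2E/3 = 36, F = 16 + 4 = 20.

4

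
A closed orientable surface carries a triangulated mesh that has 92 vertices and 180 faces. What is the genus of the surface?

0

Every face is a triangle, so 2E = 3·180 = 540, giving E = 270.
χ = V − E + F = 92 − 270 + 180 = 2.
For a closed orientable surface χ = 2 − 2g, so g = (2 − (2))/2 = 0.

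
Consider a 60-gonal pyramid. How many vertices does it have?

A pyramid on an n-gon base has one n-gon and n triangles: V = 60 + 1 = 61, E = 2·60 = 120, F = 60 + 1 = 61.
Check: V − E + F = 61 − 120 + 61 = 2.

61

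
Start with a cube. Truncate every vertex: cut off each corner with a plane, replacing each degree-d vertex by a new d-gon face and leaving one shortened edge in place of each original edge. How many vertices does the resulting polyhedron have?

24

The base solid has V = 8, E = 12, F = 6.
Truncation replaces each original edge-end by a new vertex, so V′ = 2E = 24.
Each original edge survives, and each old vertex of degree d contributes d new edges; summing degrees gives Σd = 2E, so E′ = E + 2E = 3E = 36.
Each original face survives and each original vertex becomes one new face: F′ = F + V = 14.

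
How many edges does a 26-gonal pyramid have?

52

A pyramid on an n-gon base has one n-gon and n triangles: V = 26 + 1 = 27, E = 2·26 = 52, F = 26 + 1 = 27.
Check: V − E + F = 27 − 52 + 27 = 2.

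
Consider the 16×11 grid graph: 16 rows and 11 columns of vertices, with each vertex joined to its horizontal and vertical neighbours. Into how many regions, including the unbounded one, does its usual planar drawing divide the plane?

The grid has V = 16·11 = 176 vertices and E = 16·10 + 11·15 = 325 edges.
F = 2 − V + E = 2 − 176 + 325 = 151.

151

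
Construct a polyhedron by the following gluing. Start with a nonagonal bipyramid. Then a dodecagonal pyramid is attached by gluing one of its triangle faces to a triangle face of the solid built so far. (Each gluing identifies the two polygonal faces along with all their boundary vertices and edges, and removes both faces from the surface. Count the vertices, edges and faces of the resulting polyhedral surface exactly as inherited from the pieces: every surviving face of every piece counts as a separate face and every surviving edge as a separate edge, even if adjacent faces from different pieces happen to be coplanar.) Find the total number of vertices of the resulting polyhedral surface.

21

A nonagonal bipyramid: V=11, E=27, F=18.
Attach a dodecagonal pyramid (V=13, E=24, F=13) along a 3-gon: merge 3 vertices and 3 edges, delete both glued faces → V=21, E=48, F=29.
Check: V − E + F = 21 − 48 + 29 = 2.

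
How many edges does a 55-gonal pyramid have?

110

A pyramid on an n-gon base has one n-gon and n triangles: V = 55 + 1 = 56, E = 2·55 = 110, F = 55 + 1 = 56.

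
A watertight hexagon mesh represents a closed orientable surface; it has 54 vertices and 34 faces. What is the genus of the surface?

Every face is a hexagon, so 2E = 6·34 = 204, giving E = 102.
χ = V − E + F = 54 − 102 + 34 = -14.
For a closed orientable surface χ = 2 − 2g, so g = (2 − (-14))/2 = 8.

8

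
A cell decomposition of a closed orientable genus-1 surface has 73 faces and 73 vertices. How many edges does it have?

For a closed orientable surface of genus 1, χ = 2 − 2·1 = 0.
E = V + F − (0) = 73 + 73 − (0) = 146.

146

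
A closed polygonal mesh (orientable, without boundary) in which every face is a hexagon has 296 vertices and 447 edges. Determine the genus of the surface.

Every face is a hexagon and each edge borders two faces, so 6F = 2·447, giving F = 149.
χ = V − E + F = 296 − 447 + 149 = -2.
For a closed orientable surface χ = 2 − 2g, so g = (2 − (-2))/2 = 2.

2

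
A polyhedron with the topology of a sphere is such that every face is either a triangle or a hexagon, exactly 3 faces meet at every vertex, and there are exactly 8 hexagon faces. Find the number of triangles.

Let x be the number of triangles; then F = 8 + x.
Edge–face incidences: 2E = 6·8 + 3·x = 48 + 3x.
Every vertex has degree 3, so 3V = 2E.
Euler: V − E + F = 2 ⇒ (2E)/3 − E + (8 + x) = 2.
Multiply by 6: 2·(2E) − 3·(2E) + 6·(8 + x) = 12, i.e. 48 + 6x − (48 + 3x) = 12.
Collecting terms: 3x = 12, so x = 4.
Then 2E = 48 + 3·4 = 60, so E = 30, V = 2E/3 = 20, F = 8 + 4 = 12.

4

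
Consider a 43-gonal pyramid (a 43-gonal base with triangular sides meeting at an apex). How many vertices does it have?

44

A pyramid on an n-gon base has one n-gon and n triangles: V = 43 + 1 = 44, E = 2·43 = 86, F = 43 + 1 = 44.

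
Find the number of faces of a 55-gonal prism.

57

A prism on an n-gon has two n-gon bases and n rectangular sides: V = 2·55 = 110, E = 3·55 = 165, F = 55 + 2 = 57.
Check: V − E + F = 110 − 165 + 57 = 2.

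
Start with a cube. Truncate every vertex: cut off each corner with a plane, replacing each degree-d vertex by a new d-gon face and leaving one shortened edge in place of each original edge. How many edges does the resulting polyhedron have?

36

The base solid has V = 8, E = 12, F = 6.
Truncation replaces each original edge-end by a new vertex, so V′ = 2E = 24.
Each original edge survives, and each old vertex of degree d contributes d new edges; summing degrees gives Σd = 2E, so E′ = E + 2E = 3E = 36.
Each original face survives and each original vertex becomes one new face: F′ = F + V = 14.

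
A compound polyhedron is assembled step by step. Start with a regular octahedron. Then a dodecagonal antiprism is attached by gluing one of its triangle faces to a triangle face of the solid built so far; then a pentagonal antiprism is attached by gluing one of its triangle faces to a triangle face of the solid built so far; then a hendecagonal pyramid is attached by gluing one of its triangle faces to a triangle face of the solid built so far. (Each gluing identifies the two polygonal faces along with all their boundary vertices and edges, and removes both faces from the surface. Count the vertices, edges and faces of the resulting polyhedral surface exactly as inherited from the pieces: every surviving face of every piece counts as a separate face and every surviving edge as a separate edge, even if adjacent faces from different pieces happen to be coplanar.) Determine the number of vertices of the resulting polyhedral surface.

A regular octahedron: V=6, E=12, F=8.
Attach a dodecagonal antiprism (V=24, E=48, F=26) along a 3-gon: merge 3 vertices and 3 edges, delete both glued faces → V=27, E=57, F=32.
Attach a pentagonal antiprism (V=10, E=20, F=12) along a 3-gon: merge 3 vertices and 3 edges, delete both glued faces → V=34, E=74, F=42.
Attach a hendecagonal pyramid (V=12, E=22, F=12) along a 3-gon: merge 3 vertices and 3 edges, delete both glued faces → V=43, E=93, F=52.
Check: V − E + F = 43 − 93 + 52 = 2.

43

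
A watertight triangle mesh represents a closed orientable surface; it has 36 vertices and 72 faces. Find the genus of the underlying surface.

Every face is a triangle, so 2E = 3·72 = 216, giving E = 108.
χ = V − E + F = 36 − 108 + 72 = 0.
For a closed orientable surface χ = 2 − 2g, so g = (2 − (0))/2 = 1.

1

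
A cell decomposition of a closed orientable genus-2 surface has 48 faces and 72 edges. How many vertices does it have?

22

For a closed orientable surface of genus 2, χ = 2 − 2·2 = -2.
V = -2 + E − F = -2 + 72 − 48 = 22.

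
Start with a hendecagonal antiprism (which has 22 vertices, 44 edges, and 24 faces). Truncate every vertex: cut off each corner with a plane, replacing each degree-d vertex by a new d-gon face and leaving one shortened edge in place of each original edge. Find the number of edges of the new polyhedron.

132

Truncation replaces each original edge-end by a new vertex, so V′ = 2E = 88.
Each original edge survives, and each old vertex of degree d contributes d new edges; summing degrees gives Σd = 2E, so E′ = E + 2E = 3E = 132.
Each original face survives and each original vertex becomes one new face: F′ = F + V = 46.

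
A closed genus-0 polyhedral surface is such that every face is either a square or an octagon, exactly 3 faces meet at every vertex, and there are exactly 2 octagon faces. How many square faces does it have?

8

Let x be the number of squares; then F = 2 + x.
Edge–face incidences: 2E = 8·2 + 4·x = 16 + 4x.
Every vertex has degree 3, so 3V = 2E.
Euler: V − E + F = 2 ⇒ (2E)/3 − E + (2 + x) = 2.
Multiply by 6: 2·(2E) − 3·(2E) + 6·(2 + x) = 12, i.e. 12 + 6x − (16 + 4x) = 12.
Collecting terms: 2x − 4 = 12, so 2x = 16, so x = 8.
Then 2E = 16 + 4·8 = 48, so E = 24, V = 2E/3 = 16, F = 2 + 8 = 10.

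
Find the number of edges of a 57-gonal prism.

171

A prism on an n-gon has two n-gon bases and n rectangular sides: V = 2·57 = 114, E = 3·57 = 171, F = 57 + 2 = 59.
Check: V − E + F = 114 − 171 + 59 = 2.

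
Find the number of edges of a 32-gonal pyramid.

A pyramid on an n-gon base has one n-gon and n triangles: V = 32 + 1 = 33, E = 2·32 = 64, F = 32 + 1 = 33.
Check: V − E + F = 33 − 64 + 33 = 2.

64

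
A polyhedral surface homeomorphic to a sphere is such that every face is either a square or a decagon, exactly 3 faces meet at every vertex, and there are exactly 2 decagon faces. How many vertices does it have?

Let x be the number of squares; then F = 2 + x.
Edge–face incidences: 2E = 10·2 + 4·x = 20 + 4x.
Every vertex has degree 3, so 3V = 2E.
Euler: V − E + F = 2 ⇒ (2E)/3 − E + (2 + x) = 2.
Multiply by 6: 2·(2E) − 3·(2E) + 6·(2 + x) = 12, i.e. 12 + 6x − (20 + 4x) = 12.
Collecting terms: 2x − 8 = 12, so 2x = 20, so x = 10.
Then 2E = 20 + 4·10 = 60, so E = 30, V = 2E/3 = 20, F = 2 + 10 = 12.

20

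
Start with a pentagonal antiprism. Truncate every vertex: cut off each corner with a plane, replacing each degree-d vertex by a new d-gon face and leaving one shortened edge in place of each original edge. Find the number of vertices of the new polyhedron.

40

The base solid has V = 10, E = 20, F = 12.
Truncation replaces each original edge-end by a new vertex, so V′ = 2E = 40.
Each original edge survives, and each old vertex of degree d contributes d new edges; summing degrees gives Σd = 2E, so E′ = E + 2E = 3E = 60.
Each original face survives and each original vertex becomes one new face: F′ = F + V = 22.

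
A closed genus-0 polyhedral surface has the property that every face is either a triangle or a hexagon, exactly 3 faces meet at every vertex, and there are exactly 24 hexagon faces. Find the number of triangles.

4

Let x be the number of triangles; then F = 24 + x.
Edge–face incidences: 2E = 6·24 + 3·x = 144 + 3x.
Every vertex has degree 3, so 3V = 2E.
Euler: V − E + F = 2 ⇒ (2E)/3 − E + (24 + x) = 2.
Multiply by 6: 2·(2E) − 3·(2E) + 6·(24 + x) = 12, i.e. 144 + 6x − (144 + 3x) = 12.
Collecting terms: 3x = 12, so x = 4.
Then 2E = 144 + 3·4 = 156, so E = 78, V = 2E/3 = 52, F = 24 + 4 = 28.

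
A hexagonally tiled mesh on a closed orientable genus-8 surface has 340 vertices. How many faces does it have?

177

χ = 2 − 2·8 = -14, and every face is a hexagon so 6F = 2E.
V − E + F = -14 with E = 6F/2 gives 340 − (6/2 − 1)·F = -14, so F = 177 and E = 531.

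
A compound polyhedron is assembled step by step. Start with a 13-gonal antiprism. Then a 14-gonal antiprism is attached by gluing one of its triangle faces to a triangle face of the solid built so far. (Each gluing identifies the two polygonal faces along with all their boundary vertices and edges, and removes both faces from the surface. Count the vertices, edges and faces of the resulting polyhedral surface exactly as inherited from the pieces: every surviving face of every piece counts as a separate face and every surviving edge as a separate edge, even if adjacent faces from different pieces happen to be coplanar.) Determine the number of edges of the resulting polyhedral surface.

105

A 13-gonal antiprism: V=26, E=52, F=28.
Attach a 14-gonal antiprism (V=28, E=56, F=30) along a 3-gon: merge 3 vertices and 3 edges, delete both glued faces → V=51, E=105, F=56.
Check: V − E + F = 51 − 105 + 56 = 2.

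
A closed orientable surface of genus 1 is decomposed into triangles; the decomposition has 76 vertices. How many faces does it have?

χ = 2 − 2·1 = 0, and every face is a triangle so 3F = 2E.
V − E + F = 0 with E = 3F/2 gives 76 − (3/2 − 1)·F = 0, so F = 152 and E = 228.

152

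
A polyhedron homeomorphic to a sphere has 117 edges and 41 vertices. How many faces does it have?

78

Here V − E + F = 2.
F = 2 − V + E = 2 − 41 + 117 = 78.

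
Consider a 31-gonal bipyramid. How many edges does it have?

A bipyramid over an n-gon has 2n triangular faces and n + 2 vertices: V = 31 + 2 = 33, E = 3·31 = 93, F = 2·31 = 62.
Check: V − E + F = 33 − 93 + 62 = 2.

93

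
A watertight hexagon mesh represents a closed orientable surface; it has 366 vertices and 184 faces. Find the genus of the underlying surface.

2

Every face is a hexagon, so 2E = 6·184 = 1104, giving E = 552.
χ = V − E + F = 366 − 552 + 184 = -2.
For a closed orientable surface χ = 2 − 2g, so g = (2 − (-2))/2 = 2.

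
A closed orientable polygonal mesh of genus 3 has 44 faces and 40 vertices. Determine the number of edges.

88

For a closed orientable surface of genus 3, χ = 2 − 2·3 = -4.
E = V + F − (-4) = 40 + 44 − (-4) = 88.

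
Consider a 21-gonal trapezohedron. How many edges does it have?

84

The n-trapezohedron (dual of the n-antiprism) has V = 2·21 + 2 = 44, E = 4·21 = 84, F = 2·21 = 42.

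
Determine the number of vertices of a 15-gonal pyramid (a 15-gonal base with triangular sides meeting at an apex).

A pyramid on an n-gon base has one n-gon and n triangles: V = 15 + 1 = 16, E = 2·15 = 30, F = 15 + 1 = 16.

16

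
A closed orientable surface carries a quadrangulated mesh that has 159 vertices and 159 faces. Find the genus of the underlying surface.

Every face is a square, so 2E = 4·159 = 636, giving E = 318.
χ = V − E + F = 159 − 318 + 159 = 0.
For a closed orientable surface χ = 2 − 2g, so g = (2 − (0))/2 = 1.

1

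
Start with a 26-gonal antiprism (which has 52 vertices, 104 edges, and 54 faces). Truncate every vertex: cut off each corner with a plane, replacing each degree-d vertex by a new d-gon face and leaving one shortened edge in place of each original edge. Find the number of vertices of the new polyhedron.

Truncation replaces each original edge-end by a new vertex, so V′ = 2E = 208.
Each original edge survives, and each old vertex of degree d contributes d new edges; summing degrees gives Σd = 2E, so E′ = E + 2E = 3E = 312.
Each original face survives and each original vertex becomes one new face: F′ = F + V = 106.

208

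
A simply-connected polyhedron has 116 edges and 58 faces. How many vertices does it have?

60

Here V − E + F = 2.
V = 2 + E − F = 2 + 116 − 58 = 60.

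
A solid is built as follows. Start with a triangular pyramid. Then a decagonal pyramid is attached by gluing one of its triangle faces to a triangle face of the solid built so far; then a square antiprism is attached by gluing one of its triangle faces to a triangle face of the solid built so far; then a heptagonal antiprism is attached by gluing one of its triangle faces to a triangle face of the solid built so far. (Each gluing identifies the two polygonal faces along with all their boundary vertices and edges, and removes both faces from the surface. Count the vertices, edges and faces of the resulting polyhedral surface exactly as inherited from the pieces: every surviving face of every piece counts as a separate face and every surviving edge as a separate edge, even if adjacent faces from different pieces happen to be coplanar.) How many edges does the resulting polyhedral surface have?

A triangular pyramid: V=4, E=6, F=4.
Attach a decagonal pyramid (V=11, E=20, F=11) along a 3-gon: merge 3 vertices and 3 edges, delete both glued faces → V=12, E=23, F=13.
Attach a square antiprism (V=8, E=16, F=10) along a 3-gon: merge 3 vertices and 3 edges, delete both glued faces → V=17, E=36, F=21.
Attach a heptagonal antiprism (V=14, E=28, F=16) along a 3-gon: merge 3 vertices and 3 edges, delete both glued faces → V=28, E=61, F=35.
Check: V − E + F = 28 − 61 + 35 = 2.

61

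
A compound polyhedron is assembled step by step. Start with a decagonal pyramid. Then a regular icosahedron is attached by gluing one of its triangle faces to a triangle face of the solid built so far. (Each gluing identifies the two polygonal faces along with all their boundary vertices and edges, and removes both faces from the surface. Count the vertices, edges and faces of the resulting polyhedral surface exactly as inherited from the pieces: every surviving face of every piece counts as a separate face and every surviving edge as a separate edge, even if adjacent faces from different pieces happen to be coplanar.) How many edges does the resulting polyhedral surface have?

A decagonal pyramid: V=11, E=20, F=11.
Attach a regular icosahedron (V=12, E=30, F=20) along a 3-gon: merge 3 vertices and 3 edges, delete both glued faces → V=20, E=47, F=29.
Check: V − E + F = 20 − 47 + 29 = 2.

47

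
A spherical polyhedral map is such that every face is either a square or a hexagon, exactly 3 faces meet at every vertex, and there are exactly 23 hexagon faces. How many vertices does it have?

54

Let x be the number of squares; then F = 23 + x.
Edge–face incidences: 2E = 6·23 + 4·x = 138 + 4x.
Every vertex has degree 3, so 3V = 2E.
Euler: V − E + F = 2 ⇒ (2E)/3 − E + (23 + x) = 2.
Multiply by 6: 2·(2E) − 3·(2E) + 6·(23 + x) = 12, i.e. 138 + 6x − (138 + 4x) = 12.
Collecting terms: 2x = 12, so x = 6.
Then 2E = 138 + 4·6 = 162, so E = 81, V = 2E/3 = 54, F = 23 + 6 = 29.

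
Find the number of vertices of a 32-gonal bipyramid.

34

A bipyramid over an n-gon has 2n triangular faces and n + 2 vertices: V = 32 + 2 = 34, E = 3·32 = 96, F = 2·32 = 64.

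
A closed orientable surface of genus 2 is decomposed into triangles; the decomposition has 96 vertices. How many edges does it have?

χ = 2 − 2·2 = -2, and every face is a triangle so 3F = 2E.
V − E + F = -2 with E = 3F/2 gives 96 − (3/2 − 1)·F = -2, so F = 196 and E = 294.

294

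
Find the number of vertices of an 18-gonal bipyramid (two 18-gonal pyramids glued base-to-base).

A bipyramid over an n-gon has 2n triangular faces and n + 2 vertices: V = 18 + 2 = 20, E = 3·18 = 54, F = 2·18 = 36.

20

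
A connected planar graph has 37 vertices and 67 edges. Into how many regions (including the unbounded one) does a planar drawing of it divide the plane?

Euler's formula for a connected plane graph: V − E + F = 2, so F = 2 − 37 + 67 = 32.

32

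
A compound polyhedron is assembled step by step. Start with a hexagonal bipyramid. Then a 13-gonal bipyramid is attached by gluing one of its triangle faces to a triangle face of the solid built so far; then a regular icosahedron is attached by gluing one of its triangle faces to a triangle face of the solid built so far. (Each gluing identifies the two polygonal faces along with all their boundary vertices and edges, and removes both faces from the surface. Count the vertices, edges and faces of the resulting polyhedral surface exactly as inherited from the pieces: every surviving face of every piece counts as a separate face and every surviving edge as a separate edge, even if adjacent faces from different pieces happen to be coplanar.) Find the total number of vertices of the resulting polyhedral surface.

A hexagonal bipyramid: V=8, E=18, F=12.
Attach a 13-gonal bipyramid (V=15, E=39, F=26) along a 3-gon: merge 3 vertices and 3 edges, delete both glued faces → V=20, E=54, F=36.
Attach a regular icosahedron (V=12, E=30, F=20) along a 3-gon: merge 3 vertices and 3 edges, delete both glued faces → V=29, E=81, F=54.
Check: V − E + F = 29 − 81 + 54 = 2.

29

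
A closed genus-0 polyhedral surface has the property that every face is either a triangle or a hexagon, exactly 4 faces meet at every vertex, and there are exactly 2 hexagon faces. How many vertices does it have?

12

Let x be the number of triangles; then F = 2 + x.
Edge–face incidences: 2E = 6·2 + 3·x = 12 + 3x.
Every vertex has degree 4, so 4V = 2E.
Euler: V − E + F = 2 ⇒ (2E)/4 − E + (2 + x) = 2.
Multiply by 8: 2·(2E) − 4·(2E) + 8·(2 + x) = 16, i.e. 16 + 8x − 2·(12 + 3x) = 16.
Collecting terms: 2x − 8 = 16, so 2x = 24, so x = 12.
Then 2E = 12 + 3·12 = 48, so E = 24, V = 2E/4 = 12, F = 2 + 12 = 14.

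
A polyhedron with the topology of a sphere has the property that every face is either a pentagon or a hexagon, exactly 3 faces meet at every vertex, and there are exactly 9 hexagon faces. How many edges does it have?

57

Let x be the number of pentagons; then F = 9 + x.
Edge–face incidences: 2E = 6·9 + 5·x = 54 + 5x.
Every vertex has degree 3, so 3V = 2E.
Euler: V − E + F = 2 ⇒ (2E)/3 − E + (9 + x) = 2.
Multiply by 6: 2·(2E) − 3·(2E) + 6·(9 + x) = 12, i.e. 54 + 6x − (54 + 5x) = 12.
Collecting terms: x = 12.
Then 2E = 54 + 5·12 = 114, so E = 57, V = 2E/3 = 38, F = 9 + 12 = 21.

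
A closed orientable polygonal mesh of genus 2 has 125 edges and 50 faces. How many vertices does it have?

For a closed orientable surface of genus 2, χ = 2 − 2·2 = -2.
V = -2 + E − F = -2 + 125 − 50 = 73.

73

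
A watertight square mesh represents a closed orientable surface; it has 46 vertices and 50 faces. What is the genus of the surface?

3

Every face is a square, so 2E = 4·50 = 200, giving E = 100.
χ = V − E + F = 46 − 100 + 50 = -4.
For a closed orientable surface χ = 2 − 2g, so g = (2 − (-4))/2 = 3.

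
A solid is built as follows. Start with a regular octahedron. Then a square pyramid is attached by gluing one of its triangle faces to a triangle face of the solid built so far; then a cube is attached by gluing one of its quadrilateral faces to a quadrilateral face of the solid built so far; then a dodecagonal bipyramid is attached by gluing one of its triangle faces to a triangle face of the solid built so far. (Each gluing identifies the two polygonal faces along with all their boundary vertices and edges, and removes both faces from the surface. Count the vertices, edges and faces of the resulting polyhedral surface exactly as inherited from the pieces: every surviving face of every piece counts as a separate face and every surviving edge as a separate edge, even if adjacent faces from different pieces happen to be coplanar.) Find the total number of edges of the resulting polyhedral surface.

A regular octahedron: V=6, E=12, F=8.
Attach a square pyramid (V=5, E=8, F=5) along a 3-gon: merge 3 vertices and 3 edges, delete both glued faces → V=8, E=17, F=11.
Attach a cube (V=8, E=12, F=6) along a 4-gon: merge 4 vertices and 4 edges, delete both glued faces → V=12, E=25, F=15.
Attach a dodecagonal bipyramid (V=14, E=36, F=24) along a 3-gon: merge 3 vertices and 3 edges, delete both glued faces → V=23, E=58, F=37.
Check: V − E + F = 23 − 58 + 37 = 2.

58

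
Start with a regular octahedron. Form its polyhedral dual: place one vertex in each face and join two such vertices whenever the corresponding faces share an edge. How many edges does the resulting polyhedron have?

12

The base solid has V = 6, E = 12, F = 8.
The dual swaps V and F and preserves E: V′ = F = 8, E′ = E = 12, F′ = V = 6.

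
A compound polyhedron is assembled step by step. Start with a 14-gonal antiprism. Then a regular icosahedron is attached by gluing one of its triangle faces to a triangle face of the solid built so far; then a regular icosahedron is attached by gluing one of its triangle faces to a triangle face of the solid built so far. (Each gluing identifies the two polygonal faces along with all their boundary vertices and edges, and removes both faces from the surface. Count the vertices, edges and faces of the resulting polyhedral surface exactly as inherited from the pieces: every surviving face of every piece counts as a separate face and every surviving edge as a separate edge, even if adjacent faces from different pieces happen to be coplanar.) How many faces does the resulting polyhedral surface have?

66

A 14-gonal antiprism: V=28, E=56, F=30.
Attach a regular icosahedron (V=12, E=30, F=20) along a 3-gon: merge 3 vertices and 3 edges, delete both glued faces → V=37, E=83, F=48.
Attach a regular icosahedron (V=12, E=30, F=20) along a 3-gon: merge 3 vertices and 3 edges, delete both glued faces → V=46, E=110, F=66.
Check: V − E + F = 46 − 110 + 66 = 2.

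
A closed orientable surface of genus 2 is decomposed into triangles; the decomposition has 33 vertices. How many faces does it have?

χ = 2 − 2·2 = -2, and every face is a triangle so 3F = 2E.
V − E + F = -2 with E = 3F/2 gives 33 − (3/2 − 1)·F = -2, so F = 70 and E = 105.

70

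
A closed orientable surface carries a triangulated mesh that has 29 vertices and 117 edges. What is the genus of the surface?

Every face is a triangle and each edge borders two faces, so 3F = 2·117, giving F = 78.
χ = V − E + F = 29 − 117 + 78 = -10.
For a closed orientable surface χ = 2 − 2g, so g = (2 − (-10))/2 = 6.

6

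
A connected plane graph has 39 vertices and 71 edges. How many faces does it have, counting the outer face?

34

Euler's formula for a connected plane graph: V − E + F = 2, so F = 2 − 39 + 71 = 34.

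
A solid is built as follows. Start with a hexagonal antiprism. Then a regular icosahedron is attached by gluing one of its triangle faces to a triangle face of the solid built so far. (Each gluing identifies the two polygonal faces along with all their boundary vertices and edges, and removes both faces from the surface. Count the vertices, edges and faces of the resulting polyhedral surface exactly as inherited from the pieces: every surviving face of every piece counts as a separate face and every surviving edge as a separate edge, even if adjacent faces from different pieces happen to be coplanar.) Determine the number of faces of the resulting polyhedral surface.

A hexagonal antiprism: V=12, E=24, F=14.
Attach a regular icosahedron (V=12, E=30, F=20) along a 3-gon: merge 3 vertices and 3 edges, delete both glued faces → V=21, E=51, F=32.
Check: V − E + F = 21 − 51 + 32 = 2.

32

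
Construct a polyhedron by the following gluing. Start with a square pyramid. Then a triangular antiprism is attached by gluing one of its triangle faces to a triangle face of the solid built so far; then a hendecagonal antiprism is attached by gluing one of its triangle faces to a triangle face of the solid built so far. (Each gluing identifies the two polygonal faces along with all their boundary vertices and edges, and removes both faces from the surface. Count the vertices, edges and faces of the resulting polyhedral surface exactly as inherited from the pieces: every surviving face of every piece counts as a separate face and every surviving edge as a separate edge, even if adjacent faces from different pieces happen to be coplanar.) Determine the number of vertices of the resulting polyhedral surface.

27

A square pyramid: V=5, E=8, F=5.
Attach a triangular antiprism (V=6, E=12, F=8) along a 3-gon: merge 3 vertices and 3 edges, delete both glued faces → V=8, E=17, F=11.
Attach a hendecagonal antiprism (V=22, E=44, F=24) along a 3-gon: merge 3 vertices and 3 edges, delete both glued faces → V=27, E=58, F=33.
Check: V − E + F = 27 − 58 + 33 = 2.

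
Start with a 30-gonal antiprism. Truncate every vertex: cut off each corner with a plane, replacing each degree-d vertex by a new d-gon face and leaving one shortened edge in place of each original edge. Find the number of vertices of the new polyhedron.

The base solid has V = 60, E = 120, F = 62.
Truncation replaces each original edge-end by a new vertex, so V′ = 2E = 240.
Each original edge survives, and each old vertex of degree d contributes d new edges; summing degrees gives Σd = 2E, so E′ = E + 2E = 3E = 360.
Each original face survives and each original vertex becomes one new face: F′ = F + V = 122.

240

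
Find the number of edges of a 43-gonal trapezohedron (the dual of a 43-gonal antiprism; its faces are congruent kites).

The n-trapezohedron (dual of the n-antiprism) has V = 2·43 + 2 = 88, E = 4·43 = 172, F = 2·43 = 86.

172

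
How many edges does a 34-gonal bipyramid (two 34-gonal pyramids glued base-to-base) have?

A bipyramid over an n-gon has 2n triangular faces and n + 2 vertices: V = 34 + 2 = 36, E = 3·34 = 102, F = 2·34 = 68.

102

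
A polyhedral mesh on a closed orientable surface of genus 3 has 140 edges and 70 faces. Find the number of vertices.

For a closed orientable surface of genus 3, χ = 2 − 2·3 = -4.
V = -4 + E − F = -4 + 140 − 70 = 66.

66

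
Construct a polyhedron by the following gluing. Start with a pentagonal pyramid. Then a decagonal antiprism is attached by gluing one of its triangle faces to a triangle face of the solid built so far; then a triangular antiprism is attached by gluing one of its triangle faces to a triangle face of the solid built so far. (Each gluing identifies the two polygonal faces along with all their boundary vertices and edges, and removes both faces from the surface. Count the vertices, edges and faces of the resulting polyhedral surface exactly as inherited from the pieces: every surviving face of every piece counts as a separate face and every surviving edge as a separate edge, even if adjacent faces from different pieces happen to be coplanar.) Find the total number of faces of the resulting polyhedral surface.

A pentagonal pyramid: V=6, E=10, F=6.
Attach a decagonal antiprism (V=20, E=40, F=22) along a 3-gon: merge 3 vertices and 3 edges, delete both glued faces → V=23, E=47, F=26.
Attach a triangular antiprism (V=6, E=12, F=8) along a 3-gon: merge 3 vertices and 3 edges, delete both glued faces → V=26, E=56, F=32.
Check: V − E + F = 26 − 56 + 32 = 2.

32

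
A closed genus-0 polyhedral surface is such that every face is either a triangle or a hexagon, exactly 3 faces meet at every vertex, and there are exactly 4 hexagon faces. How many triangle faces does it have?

4

Let x be the number of triangles; then F = 4 + x.
Edge–face incidences: 2E = 6·4 + 3·x = 24 + 3x.
Every vertex has degree 3, so 3V = 2E.
Euler: V − E + F = 2 ⇒ (2E)/3 − E + (4 + x) = 2.
Multiply by 6: 2·(2E) − 3·(2E) + 6·(4 + x) = 12, i.e. 24 + 6x − (24 + 3x) = 12.
Collecting terms: 3x = 12, so x = 4.
Then 2E = 24 + 3·4 = 36, so E = 18, V = 2E/3 = 12, F = 4 + 4 = 8.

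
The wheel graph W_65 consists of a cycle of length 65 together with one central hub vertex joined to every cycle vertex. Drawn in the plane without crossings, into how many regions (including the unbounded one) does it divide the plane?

W_65 has V = 65 + 1 = 66 vertices and E = 2·65 = 130 edges.
By Euler's formula F = 2 − V + E = 2 − 66 + 130 = 66.

66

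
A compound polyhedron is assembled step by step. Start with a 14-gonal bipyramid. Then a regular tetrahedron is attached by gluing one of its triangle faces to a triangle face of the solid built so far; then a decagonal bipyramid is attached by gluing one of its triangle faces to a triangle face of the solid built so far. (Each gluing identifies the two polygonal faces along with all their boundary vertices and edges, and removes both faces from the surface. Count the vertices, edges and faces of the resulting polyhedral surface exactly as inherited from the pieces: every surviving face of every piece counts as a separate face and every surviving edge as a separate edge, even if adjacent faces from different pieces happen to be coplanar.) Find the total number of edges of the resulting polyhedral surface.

A 14-gonal bipyramid: V=16, E=42, F=28.
Attach a regular tetrahedron (V=4, E=6, F=4) along a 3-gon: merge 3 vertices and 3 edges, delete both glued faces → V=17, E=45, F=30.
Attach a decagonal bipyramid (V=12, E=30, F=20) along a 3-gon: merge 3 vertices and 3 edges, delete both glued faces → V=26, E=72, F=48.
Check: V − E + F = 26 − 72 + 48 = 2.

72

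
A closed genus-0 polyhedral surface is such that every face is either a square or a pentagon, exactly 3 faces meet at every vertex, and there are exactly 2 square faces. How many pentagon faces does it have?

8

Let x be the number of pentagons; then F = 2 + x.
Edge–face incidences: 2E = 4·2 + 5·x = 8 + 5x.
Every vertex has degree 3, so 3V = 2E.
Euler: V − E + F = 2 ⇒ (2E)/3 − E + (2 + x) = 2.
Multiply by 6: 2·(2E) − 3·(2E) + 6·(2 + x) = 12, i.e. 12 + 6x − (8 + 5x) = 12.
Collecting terms: x + 4 = 12, so x = 8.
Then 2E = 8 + 5·8 = 48, so E = 24, V = 2E/3 = 16, F = 2 + 8 = 10.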